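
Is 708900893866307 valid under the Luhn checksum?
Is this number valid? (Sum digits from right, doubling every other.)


Luhn sum = 70
70 mod 10 = 0

Valid (Luhn sum mod 10 = 0)


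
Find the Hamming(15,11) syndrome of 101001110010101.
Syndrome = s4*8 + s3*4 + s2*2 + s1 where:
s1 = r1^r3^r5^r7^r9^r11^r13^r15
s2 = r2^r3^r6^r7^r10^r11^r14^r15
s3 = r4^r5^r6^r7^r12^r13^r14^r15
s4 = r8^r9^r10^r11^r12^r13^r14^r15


s1=0, s2=1, s3=0, s4=0

Syndrome = 2 (error at position 2)


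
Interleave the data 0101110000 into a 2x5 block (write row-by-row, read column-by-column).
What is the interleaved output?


Matrix:
  01011
  10000
Read columns: 0110001010

0110001010


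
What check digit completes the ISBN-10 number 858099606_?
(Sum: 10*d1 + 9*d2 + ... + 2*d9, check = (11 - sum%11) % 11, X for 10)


Weighted sum: 324
324 mod 11 = 5

Check digit: 6


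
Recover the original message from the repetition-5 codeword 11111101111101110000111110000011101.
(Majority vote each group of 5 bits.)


Groups: 11111, 10111, 11011, 10000, 11111, 00000, 11101
Majority votes: 1110101

1110101


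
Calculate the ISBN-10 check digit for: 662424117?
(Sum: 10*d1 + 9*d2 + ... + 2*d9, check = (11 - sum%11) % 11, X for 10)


Weighted sum: 211
211 mod 11 = 2

Check digit: 9


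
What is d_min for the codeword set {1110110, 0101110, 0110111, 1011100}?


Comparing all pairs, minimum distance: 2
Can detect 1 errors, correct 0 errors

2


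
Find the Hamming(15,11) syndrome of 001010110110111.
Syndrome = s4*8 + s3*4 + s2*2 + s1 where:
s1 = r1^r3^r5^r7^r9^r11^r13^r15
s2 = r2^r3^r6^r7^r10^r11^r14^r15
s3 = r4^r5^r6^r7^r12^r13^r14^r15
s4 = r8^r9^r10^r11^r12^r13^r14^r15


s1=0, s2=0, s3=1, s4=0

Syndrome = 4 (error at position 4)


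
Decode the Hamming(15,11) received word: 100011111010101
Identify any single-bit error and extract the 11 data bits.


Syndrome = 13: error at position 13

Data: 01111010001 (corrected bit 13)


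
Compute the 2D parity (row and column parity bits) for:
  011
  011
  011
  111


Row parities: 0001
Column parities: 100

Row P: 0001, Col P: 100, Corner: 1


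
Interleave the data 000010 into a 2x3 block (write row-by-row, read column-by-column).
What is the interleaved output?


Matrix:
  000
  010
Read columns: 000100

000100


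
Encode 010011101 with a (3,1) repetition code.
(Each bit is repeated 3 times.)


Each bit -> 3 copies

000111000000111111111000111


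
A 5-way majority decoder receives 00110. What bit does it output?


Ones: 2 out of 5
Threshold: 3

0 (2/5 voted 1)


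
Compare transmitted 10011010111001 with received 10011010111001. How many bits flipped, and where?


XOR: 00000000000000

0 errors (received matches sent)


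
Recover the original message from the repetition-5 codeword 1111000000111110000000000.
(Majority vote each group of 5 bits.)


Groups: 11110, 00000, 11111, 00000, 00000
Majority votes: 10100

10100


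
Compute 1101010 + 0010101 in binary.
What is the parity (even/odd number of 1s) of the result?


1101010 = 106
0010101 = 21
Sum = 127 = 1111111
1s count = 7

odd parity (7 ones in 1111111)


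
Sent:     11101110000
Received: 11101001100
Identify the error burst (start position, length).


XOR: 00000111100

Burst at position 5, length 4


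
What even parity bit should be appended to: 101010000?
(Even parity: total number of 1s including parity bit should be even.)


Number of 1s in data: 3
Parity bit: 1

1


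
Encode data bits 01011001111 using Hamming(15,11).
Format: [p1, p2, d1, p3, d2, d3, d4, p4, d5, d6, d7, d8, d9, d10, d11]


Parity bits: p1=1, p2=1, p3=0, p4=1

110010111001111


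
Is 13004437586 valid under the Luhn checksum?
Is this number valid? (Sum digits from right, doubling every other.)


Luhn sum = 45
45 mod 10 = 5

Invalid (Luhn sum mod 10 = 5)


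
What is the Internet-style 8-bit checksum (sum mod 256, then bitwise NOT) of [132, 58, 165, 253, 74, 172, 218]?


Sum = 1072 mod 256 = 48
Complement = 207

207


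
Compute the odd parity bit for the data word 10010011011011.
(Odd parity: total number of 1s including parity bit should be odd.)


Number of 1s in data: 8
Parity bit: 1

1


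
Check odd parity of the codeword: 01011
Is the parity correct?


Number of 1s: 3

Yes, parity is correct (3 ones)


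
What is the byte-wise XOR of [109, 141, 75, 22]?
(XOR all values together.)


XOR chain: 109 ^ 141 ^ 75 ^ 22 = 189

189


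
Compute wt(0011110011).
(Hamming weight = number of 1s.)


Counting 1s in 0011110011

6


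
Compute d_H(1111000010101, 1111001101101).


XOR: 0000001111000
Count of 1s: 4

4


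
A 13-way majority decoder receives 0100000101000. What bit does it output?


Ones: 3 out of 13
Threshold: 7

0 (3/13 voted 1)


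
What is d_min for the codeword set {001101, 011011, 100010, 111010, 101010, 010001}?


Comparing all pairs, minimum distance: 1
Can detect 0 errors, correct 0 errors

1


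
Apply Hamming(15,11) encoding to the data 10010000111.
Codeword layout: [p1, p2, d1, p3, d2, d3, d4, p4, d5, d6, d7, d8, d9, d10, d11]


Parity bits: p1=0, p2=0, p3=0, p4=1

001000110000111


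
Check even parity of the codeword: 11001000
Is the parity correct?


Number of 1s: 3

No, parity error (3 ones)


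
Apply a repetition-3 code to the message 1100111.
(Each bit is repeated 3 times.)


Each bit -> 3 copies

111111000000111111111


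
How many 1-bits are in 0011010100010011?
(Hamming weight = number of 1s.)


Counting 1s in 0011010100010011

7


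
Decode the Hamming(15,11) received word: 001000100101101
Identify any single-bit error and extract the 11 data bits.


Syndrome = 0: no error detected

Data: 10010101101 (no errors)


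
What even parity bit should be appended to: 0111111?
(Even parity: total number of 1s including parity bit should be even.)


Number of 1s in data: 6
Parity bit: 0

0


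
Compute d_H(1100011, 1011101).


XOR: 0111110
Count of 1s: 5

5


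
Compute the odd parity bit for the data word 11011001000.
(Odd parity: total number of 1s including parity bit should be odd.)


Number of 1s in data: 5
Parity bit: 0

0


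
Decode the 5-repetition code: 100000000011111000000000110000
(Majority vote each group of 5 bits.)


Groups: 10000, 00000, 11111, 00000, 00001, 10000
Majority votes: 001000

001000


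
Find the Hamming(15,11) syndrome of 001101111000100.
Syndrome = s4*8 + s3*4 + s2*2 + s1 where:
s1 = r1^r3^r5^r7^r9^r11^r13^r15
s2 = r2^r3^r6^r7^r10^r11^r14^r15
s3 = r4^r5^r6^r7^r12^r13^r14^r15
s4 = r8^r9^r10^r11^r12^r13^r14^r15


s1=0, s2=1, s3=0, s4=1

Syndrome = 10 (error at position 10)


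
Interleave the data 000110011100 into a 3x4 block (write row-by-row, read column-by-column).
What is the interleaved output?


Matrix:
  0001
  1001
  1100
Read columns: 011001000110

011001000110


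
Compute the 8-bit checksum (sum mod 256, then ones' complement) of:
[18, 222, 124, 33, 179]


Sum = 576 mod 256 = 64
Complement = 191

191


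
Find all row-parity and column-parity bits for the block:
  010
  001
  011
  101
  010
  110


Row parities: 110010
Column parities: 001

Row P: 110010, Col P: 001, Corner: 1


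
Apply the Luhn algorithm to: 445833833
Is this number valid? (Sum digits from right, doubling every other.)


Luhn sum = 50
50 mod 10 = 0

Valid (Luhn sum mod 10 = 0)


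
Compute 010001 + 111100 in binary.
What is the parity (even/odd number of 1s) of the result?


010001 = 17
111100 = 60
Sum = 77 = 1001101
1s count = 4

even parity (4 ones in 1001101)


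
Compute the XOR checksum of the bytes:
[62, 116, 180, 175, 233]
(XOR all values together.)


XOR chain: 62 ^ 116 ^ 180 ^ 175 ^ 233 = 184

184


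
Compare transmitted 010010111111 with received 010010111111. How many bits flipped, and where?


XOR: 000000000000

0 errors (received matches sent)


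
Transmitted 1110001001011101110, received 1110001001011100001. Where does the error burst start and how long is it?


XOR: 0000000000000001111

Burst at position 15, length 4


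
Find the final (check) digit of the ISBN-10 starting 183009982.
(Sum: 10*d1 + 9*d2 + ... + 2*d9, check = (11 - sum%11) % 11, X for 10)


Weighted sum: 215
215 mod 11 = 6

Check digit: 5


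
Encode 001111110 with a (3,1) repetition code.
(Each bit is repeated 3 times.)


Each bit -> 3 copies

000000111111111111111111000


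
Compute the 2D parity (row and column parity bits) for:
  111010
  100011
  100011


Row parities: 011
Column parities: 111010

Row P: 011, Col P: 111010, Corner: 0


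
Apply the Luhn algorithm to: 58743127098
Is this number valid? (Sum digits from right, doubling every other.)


Luhn sum = 56
56 mod 10 = 6

Invalid (Luhn sum mod 10 = 6)


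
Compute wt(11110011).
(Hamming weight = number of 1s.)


Counting 1s in 11110011

6


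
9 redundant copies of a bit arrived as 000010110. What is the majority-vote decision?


Ones: 3 out of 9
Threshold: 5

0 (3/9 voted 1)


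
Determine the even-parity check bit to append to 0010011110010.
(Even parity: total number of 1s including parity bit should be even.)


Number of 1s in data: 6
Parity bit: 0

0


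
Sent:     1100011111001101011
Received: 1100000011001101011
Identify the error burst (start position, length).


XOR: 0000011100000000000

Burst at position 5, length 3


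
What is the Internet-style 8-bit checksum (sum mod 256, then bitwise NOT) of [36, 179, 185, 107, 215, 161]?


Sum = 883 mod 256 = 115
Complement = 140

140


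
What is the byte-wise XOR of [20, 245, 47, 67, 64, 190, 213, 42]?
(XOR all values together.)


XOR chain: 20 ^ 245 ^ 47 ^ 67 ^ 64 ^ 190 ^ 213 ^ 42 = 140

140


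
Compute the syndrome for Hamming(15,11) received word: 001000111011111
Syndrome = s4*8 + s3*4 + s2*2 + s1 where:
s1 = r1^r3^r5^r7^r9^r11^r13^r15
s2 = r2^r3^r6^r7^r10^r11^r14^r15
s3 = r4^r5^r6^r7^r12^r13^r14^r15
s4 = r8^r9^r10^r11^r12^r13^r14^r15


s1=0, s2=1, s3=1, s4=1

Syndrome = 14 (error at position 14)


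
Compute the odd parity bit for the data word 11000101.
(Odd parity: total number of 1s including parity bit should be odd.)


Number of 1s in data: 4
Parity bit: 1

1


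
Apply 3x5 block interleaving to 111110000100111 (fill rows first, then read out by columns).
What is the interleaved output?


Matrix:
  11111
  00001
  00111
Read columns: 100100101101111

100100101101111


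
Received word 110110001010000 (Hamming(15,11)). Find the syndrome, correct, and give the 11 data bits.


Syndrome = 0: no error detected

Data: 01001010000 (no errors)


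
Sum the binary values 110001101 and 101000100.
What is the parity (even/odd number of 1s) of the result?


110001101 = 397
101000100 = 324
Sum = 721 = 1011010001
1s count = 5

odd parity (5 ones in 1011010001)


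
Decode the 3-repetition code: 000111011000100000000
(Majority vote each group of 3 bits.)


Groups: 000, 111, 011, 000, 100, 000, 000
Majority votes: 0110000

0110000


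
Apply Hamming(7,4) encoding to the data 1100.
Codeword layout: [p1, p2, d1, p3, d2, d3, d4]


Parity bits: p1=0, p2=1, p3=1

0111100


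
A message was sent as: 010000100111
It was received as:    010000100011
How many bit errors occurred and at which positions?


XOR: 000000000100

1 error(s) at position(s): 9


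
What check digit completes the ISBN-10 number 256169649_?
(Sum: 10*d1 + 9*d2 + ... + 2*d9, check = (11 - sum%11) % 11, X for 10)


Weighted sum: 255
255 mod 11 = 2

Check digit: 9


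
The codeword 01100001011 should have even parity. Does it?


Number of 1s: 5

No, parity error (5 ones)


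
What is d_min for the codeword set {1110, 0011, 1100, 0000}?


Comparing all pairs, minimum distance: 1
Can detect 0 errors, correct 0 errors

1


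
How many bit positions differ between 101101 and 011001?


XOR: 110100
Count of 1s: 3

3


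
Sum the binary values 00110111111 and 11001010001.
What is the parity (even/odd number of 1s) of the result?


00110111111 = 447
11001010001 = 1617
Sum = 2064 = 100000010000
1s count = 2

even parity (2 ones in 100000010000)


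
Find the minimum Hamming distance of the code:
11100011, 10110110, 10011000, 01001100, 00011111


Comparing all pairs, minimum distance: 4
Can detect 3 errors, correct 1 errors

4


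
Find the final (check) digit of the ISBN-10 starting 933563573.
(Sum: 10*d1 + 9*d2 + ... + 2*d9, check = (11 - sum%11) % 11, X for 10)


Weighted sum: 274
274 mod 11 = 10

Check digit: 1


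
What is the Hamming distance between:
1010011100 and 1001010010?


XOR: 0011001110
Count of 1s: 5

5


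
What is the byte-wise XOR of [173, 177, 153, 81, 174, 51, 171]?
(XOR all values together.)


XOR chain: 173 ^ 177 ^ 153 ^ 81 ^ 174 ^ 51 ^ 171 = 226

226


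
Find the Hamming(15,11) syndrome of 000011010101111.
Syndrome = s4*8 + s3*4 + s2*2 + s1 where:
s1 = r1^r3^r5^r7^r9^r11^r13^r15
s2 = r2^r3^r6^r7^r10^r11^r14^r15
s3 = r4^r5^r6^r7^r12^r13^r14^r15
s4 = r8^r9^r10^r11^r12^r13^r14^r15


s1=1, s2=0, s3=0, s4=0

Syndrome = 1 (error at position 1)


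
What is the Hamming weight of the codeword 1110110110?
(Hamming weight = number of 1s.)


Counting 1s in 1110110110

7


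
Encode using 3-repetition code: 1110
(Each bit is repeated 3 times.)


Each bit -> 3 copies

111111111000


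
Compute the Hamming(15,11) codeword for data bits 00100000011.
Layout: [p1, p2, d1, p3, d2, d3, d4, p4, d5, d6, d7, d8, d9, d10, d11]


Parity bits: p1=1, p2=1, p3=1, p4=0

110101000000011


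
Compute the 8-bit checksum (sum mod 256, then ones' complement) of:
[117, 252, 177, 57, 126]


Sum = 729 mod 256 = 217
Complement = 38

38


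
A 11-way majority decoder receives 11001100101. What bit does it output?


Ones: 6 out of 11
Threshold: 6

1 (6/11 voted 1)


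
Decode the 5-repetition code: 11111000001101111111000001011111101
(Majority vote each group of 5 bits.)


Groups: 11111, 00000, 11011, 11111, 00000, 10111, 11101
Majority votes: 1011011

1011011


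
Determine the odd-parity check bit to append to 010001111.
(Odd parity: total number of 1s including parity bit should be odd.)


Number of 1s in data: 5
Parity bit: 0

0


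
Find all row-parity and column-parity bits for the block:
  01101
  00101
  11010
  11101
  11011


Row parities: 10100
Column parities: 10100

Row P: 10100, Col P: 10100, Corner: 0


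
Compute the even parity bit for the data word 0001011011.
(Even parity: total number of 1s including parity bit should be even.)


Number of 1s in data: 5
Parity bit: 1

1


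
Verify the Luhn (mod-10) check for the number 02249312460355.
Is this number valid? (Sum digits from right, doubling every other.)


Luhn sum = 49
49 mod 10 = 9

Invalid (Luhn sum mod 10 = 9)


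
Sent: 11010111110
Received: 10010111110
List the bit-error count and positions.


XOR: 01000000000

1 error(s) at position(s): 1


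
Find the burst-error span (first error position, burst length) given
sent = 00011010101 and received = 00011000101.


XOR: 00000010000

Burst at position 6, length 1


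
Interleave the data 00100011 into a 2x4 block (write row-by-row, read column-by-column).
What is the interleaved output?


Matrix:
  0010
  0011
Read columns: 00001101

00001101


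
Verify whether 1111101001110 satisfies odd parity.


Number of 1s: 9

Yes, parity is correct (9 ones)


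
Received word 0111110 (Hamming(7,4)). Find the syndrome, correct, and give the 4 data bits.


Syndrome = 6: error at position 6

Data: 1100 (corrected bit 6)


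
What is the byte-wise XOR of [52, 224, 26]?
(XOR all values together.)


XOR chain: 52 ^ 224 ^ 26 = 206

206


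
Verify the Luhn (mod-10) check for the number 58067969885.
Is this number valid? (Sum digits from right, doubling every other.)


Luhn sum = 66
66 mod 10 = 6

Invalid (Luhn sum mod 10 = 6)


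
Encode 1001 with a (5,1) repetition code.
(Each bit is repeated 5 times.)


Each bit -> 5 copies

11111000000000011111


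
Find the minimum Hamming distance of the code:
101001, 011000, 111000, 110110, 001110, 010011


Comparing all pairs, minimum distance: 1
Can detect 0 errors, correct 0 errors

1


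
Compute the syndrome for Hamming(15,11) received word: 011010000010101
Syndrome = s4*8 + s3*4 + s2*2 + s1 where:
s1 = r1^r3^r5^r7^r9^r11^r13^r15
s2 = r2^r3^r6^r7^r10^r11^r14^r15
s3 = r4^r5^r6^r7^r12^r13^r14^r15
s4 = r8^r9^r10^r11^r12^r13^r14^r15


s1=1, s2=0, s3=1, s4=1

Syndrome = 13 (error at position 13)


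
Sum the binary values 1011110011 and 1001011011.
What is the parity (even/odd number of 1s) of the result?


1011110011 = 755
1001011011 = 603
Sum = 1358 = 10101001110
1s count = 6

even parity (6 ones in 10101001110)


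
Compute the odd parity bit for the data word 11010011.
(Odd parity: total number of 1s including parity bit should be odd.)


Number of 1s in data: 5
Parity bit: 0

0


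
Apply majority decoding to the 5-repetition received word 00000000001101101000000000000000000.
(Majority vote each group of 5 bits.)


Groups: 00000, 00000, 11011, 01000, 00000, 00000, 00000
Majority votes: 0010000

0010000


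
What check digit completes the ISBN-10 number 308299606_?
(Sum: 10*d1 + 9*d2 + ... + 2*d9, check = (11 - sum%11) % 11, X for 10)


Weighted sum: 243
243 mod 11 = 1

Check digit: X


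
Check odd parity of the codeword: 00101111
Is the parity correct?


Number of 1s: 5

Yes, parity is correct (5 ones)


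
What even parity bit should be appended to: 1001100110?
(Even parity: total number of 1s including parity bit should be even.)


Number of 1s in data: 5
Parity bit: 1

1


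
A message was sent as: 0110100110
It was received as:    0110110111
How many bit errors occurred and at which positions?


XOR: 0000010001

2 error(s) at position(s): 5, 9


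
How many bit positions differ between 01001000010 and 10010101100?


XOR: 11011101110
Count of 1s: 8

8


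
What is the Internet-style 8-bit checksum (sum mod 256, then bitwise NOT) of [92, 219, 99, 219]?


Sum = 629 mod 256 = 117
Complement = 138

138


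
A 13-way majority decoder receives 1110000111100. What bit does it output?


Ones: 7 out of 13
Threshold: 7

1 (7/13 voted 1)


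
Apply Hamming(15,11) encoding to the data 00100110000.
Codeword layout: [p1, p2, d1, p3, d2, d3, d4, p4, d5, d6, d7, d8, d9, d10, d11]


Parity bits: p1=1, p2=1, p3=1, p4=0

110101000110000


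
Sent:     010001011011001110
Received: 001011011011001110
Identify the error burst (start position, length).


XOR: 011010000000000000

Burst at position 1, length 4


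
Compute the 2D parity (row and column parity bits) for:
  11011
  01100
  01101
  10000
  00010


Row parities: 00111
Column parities: 01000

Row P: 00111, Col P: 01000, Corner: 1


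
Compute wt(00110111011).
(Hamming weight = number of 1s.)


Counting 1s in 00110111011

7


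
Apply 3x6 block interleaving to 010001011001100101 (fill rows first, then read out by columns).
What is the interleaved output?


Matrix:
  010001
  011001
  100101
Read columns: 001110010001000111

001110010001000111


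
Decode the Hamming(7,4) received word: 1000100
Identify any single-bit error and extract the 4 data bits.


Syndrome = 4: error at position 4

Data: 0100 (corrected bit 4)


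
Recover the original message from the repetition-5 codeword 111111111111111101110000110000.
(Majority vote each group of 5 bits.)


Groups: 11111, 11111, 11111, 10111, 00001, 10000
Majority votes: 111100

111100


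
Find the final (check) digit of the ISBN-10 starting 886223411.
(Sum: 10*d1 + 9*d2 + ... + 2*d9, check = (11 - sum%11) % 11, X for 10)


Weighted sum: 262
262 mod 11 = 9

Check digit: 2


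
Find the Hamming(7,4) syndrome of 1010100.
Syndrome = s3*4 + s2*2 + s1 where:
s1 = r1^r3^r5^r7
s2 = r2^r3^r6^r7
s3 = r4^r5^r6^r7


s1=1, s2=1, s3=1

Syndrome = 7 (error at position 7)


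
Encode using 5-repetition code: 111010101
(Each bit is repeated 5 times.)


Each bit -> 5 copies

111111111111111000001111100000111110000011111


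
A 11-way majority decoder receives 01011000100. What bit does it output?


Ones: 4 out of 11
Threshold: 6

0 (4/11 voted 1)


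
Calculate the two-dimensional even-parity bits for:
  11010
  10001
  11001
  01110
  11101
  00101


Row parities: 101100
Column parities: 00100

Row P: 101100, Col P: 00100, Corner: 1


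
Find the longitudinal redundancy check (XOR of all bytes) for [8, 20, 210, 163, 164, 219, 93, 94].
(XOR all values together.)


XOR chain: 8 ^ 20 ^ 210 ^ 163 ^ 164 ^ 219 ^ 93 ^ 94 = 17

17


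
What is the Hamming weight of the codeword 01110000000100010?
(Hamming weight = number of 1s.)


Counting 1s in 01110000000100010

5


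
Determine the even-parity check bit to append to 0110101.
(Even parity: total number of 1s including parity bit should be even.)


Number of 1s in data: 4
Parity bit: 0

0


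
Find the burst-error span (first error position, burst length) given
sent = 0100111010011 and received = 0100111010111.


XOR: 0000000000100

Burst at position 10, length 1


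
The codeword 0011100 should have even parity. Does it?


Number of 1s: 3

No, parity error (3 ones)


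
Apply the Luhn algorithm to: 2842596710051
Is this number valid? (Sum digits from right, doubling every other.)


Luhn sum = 45
45 mod 10 = 5

Invalid (Luhn sum mod 10 = 5)


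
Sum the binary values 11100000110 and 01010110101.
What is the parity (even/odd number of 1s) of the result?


11100000110 = 1798
01010110101 = 693
Sum = 2491 = 100110111011
1s count = 8

even parity (8 ones in 100110111011)


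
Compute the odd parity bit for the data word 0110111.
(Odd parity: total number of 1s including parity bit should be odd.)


Number of 1s in data: 5
Parity bit: 0

0


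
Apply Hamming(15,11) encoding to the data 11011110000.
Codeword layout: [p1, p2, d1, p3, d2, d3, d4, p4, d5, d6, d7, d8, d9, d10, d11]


Parity bits: p1=1, p2=0, p3=0, p4=1

101010111110000


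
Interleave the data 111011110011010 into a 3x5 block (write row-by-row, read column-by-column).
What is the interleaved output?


Matrix:
  11101
  11100
  11010
Read columns: 111111110001100

111111110001100


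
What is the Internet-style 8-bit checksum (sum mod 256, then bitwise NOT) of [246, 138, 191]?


Sum = 575 mod 256 = 63
Complement = 192

192


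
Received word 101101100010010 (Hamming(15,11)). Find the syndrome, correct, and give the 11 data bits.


Syndrome = 2: error at position 2

Data: 10110010010 (corrected bit 2)


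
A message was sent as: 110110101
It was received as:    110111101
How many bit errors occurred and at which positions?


XOR: 000001000

1 error(s) at position(s): 5


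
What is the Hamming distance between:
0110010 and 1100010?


XOR: 1010000
Count of 1s: 2

2


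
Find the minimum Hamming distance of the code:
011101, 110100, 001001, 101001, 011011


Comparing all pairs, minimum distance: 1
Can detect 0 errors, correct 0 errors

1


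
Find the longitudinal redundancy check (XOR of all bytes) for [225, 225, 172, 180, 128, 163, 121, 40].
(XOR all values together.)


XOR chain: 225 ^ 225 ^ 172 ^ 180 ^ 128 ^ 163 ^ 121 ^ 40 = 106

106


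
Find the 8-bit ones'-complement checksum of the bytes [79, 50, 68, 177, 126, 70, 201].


Sum = 771 mod 256 = 3
Complement = 252

252


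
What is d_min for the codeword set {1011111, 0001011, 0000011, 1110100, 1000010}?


Comparing all pairs, minimum distance: 1
Can detect 0 errors, correct 0 errors

1


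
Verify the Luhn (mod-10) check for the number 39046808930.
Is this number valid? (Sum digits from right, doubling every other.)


Luhn sum = 55
55 mod 10 = 5

Invalid (Luhn sum mod 10 = 5)


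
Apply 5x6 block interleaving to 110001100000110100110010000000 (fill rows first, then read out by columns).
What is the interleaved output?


Matrix:
  110001
  100000
  110100
  110010
  000000
Read columns: 111101011000000001000001010000

111101011000000001000001010000


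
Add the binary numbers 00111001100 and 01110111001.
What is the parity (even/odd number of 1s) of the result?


00111001100 = 460
01110111001 = 953
Sum = 1413 = 10110000101
1s count = 5

odd parity (5 ones in 10110000101)


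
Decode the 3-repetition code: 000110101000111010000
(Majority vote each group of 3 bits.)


Groups: 000, 110, 101, 000, 111, 010, 000
Majority votes: 0110100

0110100


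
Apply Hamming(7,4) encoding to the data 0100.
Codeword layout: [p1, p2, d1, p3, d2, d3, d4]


Parity bits: p1=1, p2=0, p3=1

1001100


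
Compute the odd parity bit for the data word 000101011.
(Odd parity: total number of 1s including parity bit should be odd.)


Number of 1s in data: 4
Parity bit: 1

1


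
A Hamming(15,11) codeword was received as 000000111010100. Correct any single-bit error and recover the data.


Syndrome = 0: no error detected

Data: 00011010100 (no errors)


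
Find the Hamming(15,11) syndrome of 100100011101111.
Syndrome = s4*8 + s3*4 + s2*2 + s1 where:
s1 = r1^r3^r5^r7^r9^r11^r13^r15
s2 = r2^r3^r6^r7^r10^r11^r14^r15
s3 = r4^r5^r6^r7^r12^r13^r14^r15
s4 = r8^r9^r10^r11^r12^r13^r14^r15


s1=0, s2=1, s3=1, s4=1

Syndrome = 14 (error at position 14)


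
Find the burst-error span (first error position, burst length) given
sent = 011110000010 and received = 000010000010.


XOR: 011100000000

Burst at position 1, length 3


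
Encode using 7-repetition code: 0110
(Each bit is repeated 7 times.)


Each bit -> 7 copies

0000000111111111111110000000


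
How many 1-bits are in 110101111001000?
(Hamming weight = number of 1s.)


Counting 1s in 110101111001000

8


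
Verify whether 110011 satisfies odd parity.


Number of 1s: 4

No, parity error (4 ones)


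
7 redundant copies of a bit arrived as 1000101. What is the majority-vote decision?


Ones: 3 out of 7
Threshold: 4

0 (3/7 voted 1)


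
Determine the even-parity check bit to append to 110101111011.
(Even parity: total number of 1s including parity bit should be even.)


Number of 1s in data: 9
Parity bit: 1

1


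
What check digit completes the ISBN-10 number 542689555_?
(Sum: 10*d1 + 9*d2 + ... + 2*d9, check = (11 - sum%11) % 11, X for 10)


Weighted sum: 282
282 mod 11 = 7

Check digit: 4


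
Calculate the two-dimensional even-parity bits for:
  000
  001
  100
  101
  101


Row parities: 01100
Column parities: 101

Row P: 01100, Col P: 101, Corner: 0


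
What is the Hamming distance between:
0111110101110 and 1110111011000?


XOR: 1001001110110
Count of 1s: 7

7


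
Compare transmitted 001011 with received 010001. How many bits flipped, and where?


XOR: 011010

3 error(s) at position(s): 1, 2, 4


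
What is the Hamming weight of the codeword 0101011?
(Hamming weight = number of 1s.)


Counting 1s in 0101011

4


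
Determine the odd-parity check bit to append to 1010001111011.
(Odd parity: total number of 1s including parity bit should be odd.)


Number of 1s in data: 8
Parity bit: 1

1


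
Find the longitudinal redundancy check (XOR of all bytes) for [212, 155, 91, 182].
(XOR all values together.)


XOR chain: 212 ^ 155 ^ 91 ^ 182 = 162

162


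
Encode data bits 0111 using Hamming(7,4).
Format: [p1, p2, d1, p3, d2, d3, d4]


Parity bits: p1=0, p2=0, p3=1

0001111


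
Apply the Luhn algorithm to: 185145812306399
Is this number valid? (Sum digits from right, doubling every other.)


Luhn sum = 62
62 mod 10 = 2

Invalid (Luhn sum mod 10 = 2)


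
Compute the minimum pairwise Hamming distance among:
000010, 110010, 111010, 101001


Comparing all pairs, minimum distance: 1
Can detect 0 errors, correct 0 errors

1


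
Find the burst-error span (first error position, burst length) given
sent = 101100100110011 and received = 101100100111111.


XOR: 000000000001100

Burst at position 11, length 2


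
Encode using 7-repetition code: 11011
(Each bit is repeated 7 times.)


Each bit -> 7 copies

11111111111111000000011111111111111


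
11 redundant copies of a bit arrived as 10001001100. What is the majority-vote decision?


Ones: 4 out of 11
Threshold: 6

0 (4/11 voted 1)


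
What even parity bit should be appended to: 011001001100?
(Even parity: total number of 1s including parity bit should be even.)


Number of 1s in data: 5
Parity bit: 1

1


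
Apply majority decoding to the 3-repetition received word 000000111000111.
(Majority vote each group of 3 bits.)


Groups: 000, 000, 111, 000, 111
Majority votes: 00101

00101


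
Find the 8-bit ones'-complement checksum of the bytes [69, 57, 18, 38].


Sum = 182 mod 256 = 182
Complement = 73

73


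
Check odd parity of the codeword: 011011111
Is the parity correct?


Number of 1s: 7

Yes, parity is correct (7 ones)


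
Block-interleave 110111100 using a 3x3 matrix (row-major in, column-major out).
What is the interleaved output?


Matrix:
  110
  111
  100
Read columns: 111110010

111110010


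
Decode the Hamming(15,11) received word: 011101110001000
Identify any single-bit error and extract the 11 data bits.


Syndrome = 0: no error detected

Data: 10110001000 (no errors)


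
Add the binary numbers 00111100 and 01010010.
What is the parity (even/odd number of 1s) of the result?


00111100 = 60
01010010 = 82
Sum = 142 = 10001110
1s count = 4

even parity (4 ones in 10001110)


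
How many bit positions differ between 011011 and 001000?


XOR: 010011
Count of 1s: 3

3


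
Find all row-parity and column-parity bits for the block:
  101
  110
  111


Row parities: 001
Column parities: 100

Row P: 001, Col P: 100, Corner: 1


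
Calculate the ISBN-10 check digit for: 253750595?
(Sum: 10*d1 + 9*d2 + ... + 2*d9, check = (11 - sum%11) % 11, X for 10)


Weighted sum: 225
225 mod 11 = 5

Check digit: 6


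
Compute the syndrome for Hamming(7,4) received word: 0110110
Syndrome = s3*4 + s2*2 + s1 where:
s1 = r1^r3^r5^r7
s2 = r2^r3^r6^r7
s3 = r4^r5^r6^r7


s1=0, s2=1, s3=0

Syndrome = 2 (error at position 2)


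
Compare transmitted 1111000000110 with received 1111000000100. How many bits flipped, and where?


XOR: 0000000000010

1 error(s) at position(s): 11


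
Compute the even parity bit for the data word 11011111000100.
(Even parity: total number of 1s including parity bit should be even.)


Number of 1s in data: 8
Parity bit: 0

0


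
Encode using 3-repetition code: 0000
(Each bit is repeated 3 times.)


Each bit -> 3 copies

000000000000


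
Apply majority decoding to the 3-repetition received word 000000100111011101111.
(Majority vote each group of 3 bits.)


Groups: 000, 000, 100, 111, 011, 101, 111
Majority votes: 0001111

0001111


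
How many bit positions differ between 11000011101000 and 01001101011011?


XOR: 10001110110011
Count of 1s: 8

8


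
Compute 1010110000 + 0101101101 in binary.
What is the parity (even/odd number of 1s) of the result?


1010110000 = 688
0101101101 = 365
Sum = 1053 = 10000011101
1s count = 5

odd parity (5 ones in 10000011101)


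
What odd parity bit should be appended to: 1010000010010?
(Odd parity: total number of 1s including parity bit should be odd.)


Number of 1s in data: 4
Parity bit: 1

1


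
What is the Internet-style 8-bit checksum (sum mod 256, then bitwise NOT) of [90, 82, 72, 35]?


Sum = 279 mod 256 = 23
Complement = 232

232


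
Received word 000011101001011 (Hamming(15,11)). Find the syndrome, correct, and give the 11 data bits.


Syndrome = 0: no error detected

Data: 01111001011 (no errors)


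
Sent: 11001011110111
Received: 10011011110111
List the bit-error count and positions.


XOR: 01010000000000

2 error(s) at position(s): 1, 3


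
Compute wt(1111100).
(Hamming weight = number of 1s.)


Counting 1s in 1111100

5


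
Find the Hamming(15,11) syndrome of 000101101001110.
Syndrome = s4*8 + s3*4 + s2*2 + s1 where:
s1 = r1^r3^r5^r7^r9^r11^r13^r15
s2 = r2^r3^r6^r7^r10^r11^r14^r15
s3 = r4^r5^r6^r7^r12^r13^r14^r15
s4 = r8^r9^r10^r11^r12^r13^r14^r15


s1=1, s2=1, s3=0, s4=0

Syndrome = 3 (error at position 3)


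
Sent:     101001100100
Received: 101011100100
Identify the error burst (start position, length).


XOR: 000010000000

Burst at position 4, length 1


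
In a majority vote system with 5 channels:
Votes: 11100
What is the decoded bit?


Ones: 3 out of 5
Threshold: 3

1 (3/5 voted 1)


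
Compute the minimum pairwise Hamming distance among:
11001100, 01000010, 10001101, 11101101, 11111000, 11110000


Comparing all pairs, minimum distance: 1
Can detect 0 errors, correct 0 errors

1


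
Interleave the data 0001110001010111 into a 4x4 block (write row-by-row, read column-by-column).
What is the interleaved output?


Matrix:
  0001
  1100
  0101
  0111
Read columns: 0100011100011011

0100011100011011


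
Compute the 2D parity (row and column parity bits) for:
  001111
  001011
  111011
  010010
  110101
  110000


Row parities: 011000
Column parities: 101000

Row P: 011000, Col P: 101000, Corner: 0


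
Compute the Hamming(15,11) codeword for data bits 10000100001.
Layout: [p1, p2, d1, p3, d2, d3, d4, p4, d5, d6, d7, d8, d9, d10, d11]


Parity bits: p1=0, p2=1, p3=1, p4=0

011100000100001


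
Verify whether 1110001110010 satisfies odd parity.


Number of 1s: 7

Yes, parity is correct (7 ones)


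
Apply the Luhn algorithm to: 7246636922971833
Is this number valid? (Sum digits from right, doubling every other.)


Luhn sum = 80
80 mod 10 = 0

Valid (Luhn sum mod 10 = 0)


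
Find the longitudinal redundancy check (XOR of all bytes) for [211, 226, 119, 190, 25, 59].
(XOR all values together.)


XOR chain: 211 ^ 226 ^ 119 ^ 190 ^ 25 ^ 59 = 218

218


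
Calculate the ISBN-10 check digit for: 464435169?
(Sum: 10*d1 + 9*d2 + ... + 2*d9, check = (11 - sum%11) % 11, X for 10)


Weighted sum: 237
237 mod 11 = 6

Check digit: 5


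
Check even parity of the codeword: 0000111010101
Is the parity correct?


Number of 1s: 6

Yes, parity is correct (6 ones)


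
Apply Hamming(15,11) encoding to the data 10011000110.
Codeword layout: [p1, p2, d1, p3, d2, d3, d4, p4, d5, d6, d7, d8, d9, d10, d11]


Parity bits: p1=0, p2=1, p3=1, p4=1

011100111000110


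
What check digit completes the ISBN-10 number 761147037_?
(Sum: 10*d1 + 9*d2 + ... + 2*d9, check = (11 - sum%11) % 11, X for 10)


Weighted sum: 221
221 mod 11 = 1

Check digit: X


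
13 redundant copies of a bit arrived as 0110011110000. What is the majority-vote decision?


Ones: 6 out of 13
Threshold: 7

0 (6/13 voted 1)


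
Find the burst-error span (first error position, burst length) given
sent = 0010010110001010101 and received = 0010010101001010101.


XOR: 0000000011000000000

Burst at position 8, length 2


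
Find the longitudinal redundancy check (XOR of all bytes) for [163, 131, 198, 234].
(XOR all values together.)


XOR chain: 163 ^ 131 ^ 198 ^ 234 = 12

12


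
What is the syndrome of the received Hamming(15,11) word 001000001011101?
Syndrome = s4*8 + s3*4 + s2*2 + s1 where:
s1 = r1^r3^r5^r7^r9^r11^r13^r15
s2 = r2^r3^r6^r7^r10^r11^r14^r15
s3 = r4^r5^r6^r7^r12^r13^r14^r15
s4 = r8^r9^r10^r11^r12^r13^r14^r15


s1=1, s2=1, s3=1, s4=1

Syndrome = 15 (error at position 15)


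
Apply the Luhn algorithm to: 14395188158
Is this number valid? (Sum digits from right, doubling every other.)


Luhn sum = 53
53 mod 10 = 3

Invalid (Luhn sum mod 10 = 3)


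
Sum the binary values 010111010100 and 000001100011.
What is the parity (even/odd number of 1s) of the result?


010111010100 = 1492
000001100011 = 99
Sum = 1591 = 11000110111
1s count = 7

odd parity (7 ones in 11000110111)


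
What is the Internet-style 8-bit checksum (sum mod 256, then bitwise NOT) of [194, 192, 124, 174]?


Sum = 684 mod 256 = 172
Complement = 83

83


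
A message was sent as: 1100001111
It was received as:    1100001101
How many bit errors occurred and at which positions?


XOR: 0000000010

1 error(s) at position(s): 8


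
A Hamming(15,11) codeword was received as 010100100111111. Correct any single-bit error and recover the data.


Syndrome = 0: no error detected

Data: 00010111111 (no errors)


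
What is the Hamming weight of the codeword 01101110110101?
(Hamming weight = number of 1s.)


Counting 1s in 01101110110101

9


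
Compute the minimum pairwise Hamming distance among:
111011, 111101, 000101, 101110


Comparing all pairs, minimum distance: 2
Can detect 1 errors, correct 0 errors

2


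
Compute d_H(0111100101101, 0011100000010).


XOR: 0100000101111
Count of 1s: 6

6


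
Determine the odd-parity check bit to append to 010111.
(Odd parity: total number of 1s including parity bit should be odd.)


Number of 1s in data: 4
Parity bit: 1

1


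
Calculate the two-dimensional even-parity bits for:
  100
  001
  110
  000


Row parities: 1100
Column parities: 011

Row P: 1100, Col P: 011, Corner: 0


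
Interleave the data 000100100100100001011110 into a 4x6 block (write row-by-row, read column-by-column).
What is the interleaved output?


Matrix:
  000100
  100100
  100001
  011110
Read columns: 011000010001110100010010

011000010001110100010010


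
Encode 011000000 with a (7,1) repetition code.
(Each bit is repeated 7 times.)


Each bit -> 7 copies

000000011111111111111000000000000000000000000000000000000000000


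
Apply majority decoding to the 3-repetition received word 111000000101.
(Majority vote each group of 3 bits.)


Groups: 111, 000, 000, 101
Majority votes: 1001

1001


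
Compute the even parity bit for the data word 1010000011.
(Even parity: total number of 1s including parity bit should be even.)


Number of 1s in data: 4
Parity bit: 0

0


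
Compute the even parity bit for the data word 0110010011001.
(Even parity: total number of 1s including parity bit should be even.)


Number of 1s in data: 6
Parity bit: 0

0


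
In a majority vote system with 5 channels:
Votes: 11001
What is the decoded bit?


Ones: 3 out of 5
Threshold: 3

1 (3/5 voted 1)


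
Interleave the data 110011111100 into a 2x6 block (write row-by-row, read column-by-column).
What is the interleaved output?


Matrix:
  110011
  111100
Read columns: 111101011010

111101011010


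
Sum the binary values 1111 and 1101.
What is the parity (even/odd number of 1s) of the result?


1111 = 15
1101 = 13
Sum = 28 = 11100
1s count = 3

odd parity (3 ones in 11100)


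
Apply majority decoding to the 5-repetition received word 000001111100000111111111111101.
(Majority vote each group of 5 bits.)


Groups: 00000, 11111, 00000, 11111, 11111, 11101
Majority votes: 010111

010111


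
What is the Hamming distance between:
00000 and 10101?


XOR: 10101
Count of 1s: 3

3


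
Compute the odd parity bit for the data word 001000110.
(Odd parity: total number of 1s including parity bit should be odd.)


Number of 1s in data: 3
Parity bit: 0

0


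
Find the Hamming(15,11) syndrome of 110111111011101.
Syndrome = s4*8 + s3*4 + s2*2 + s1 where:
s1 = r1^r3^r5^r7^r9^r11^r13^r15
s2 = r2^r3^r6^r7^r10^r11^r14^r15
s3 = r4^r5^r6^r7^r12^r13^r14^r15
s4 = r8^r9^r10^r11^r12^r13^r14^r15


s1=1, s2=1, s3=1, s4=0

Syndrome = 7 (error at position 7)
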